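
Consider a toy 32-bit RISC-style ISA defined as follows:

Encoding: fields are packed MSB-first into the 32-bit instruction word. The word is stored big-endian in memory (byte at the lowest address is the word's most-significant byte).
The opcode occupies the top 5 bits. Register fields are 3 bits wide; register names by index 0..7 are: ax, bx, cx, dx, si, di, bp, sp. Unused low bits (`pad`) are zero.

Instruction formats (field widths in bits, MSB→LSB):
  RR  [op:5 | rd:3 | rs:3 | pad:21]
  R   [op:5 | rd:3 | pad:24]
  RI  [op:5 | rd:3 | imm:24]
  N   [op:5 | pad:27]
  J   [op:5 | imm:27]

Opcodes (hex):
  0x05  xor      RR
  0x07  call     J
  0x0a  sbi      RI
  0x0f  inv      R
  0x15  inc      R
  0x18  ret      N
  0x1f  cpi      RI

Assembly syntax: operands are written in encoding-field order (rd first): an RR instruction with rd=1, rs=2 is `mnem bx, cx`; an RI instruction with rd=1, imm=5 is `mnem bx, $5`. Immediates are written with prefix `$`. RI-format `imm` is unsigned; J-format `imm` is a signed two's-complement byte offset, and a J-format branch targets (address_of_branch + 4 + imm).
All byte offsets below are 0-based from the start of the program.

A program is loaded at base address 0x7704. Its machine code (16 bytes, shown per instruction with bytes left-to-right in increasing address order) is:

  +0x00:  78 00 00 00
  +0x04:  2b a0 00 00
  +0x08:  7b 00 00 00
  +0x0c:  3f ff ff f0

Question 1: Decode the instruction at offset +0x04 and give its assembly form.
xor dx, di

[04] 2b a0 00 00 → 0x2ba00000
  top 5b → 0x5 → xor [RR]
  [26:24] rd=3 = dx
  [23:21] rs=5 = di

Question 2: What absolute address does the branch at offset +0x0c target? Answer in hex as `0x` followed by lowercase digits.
off 0x0c: read 3f ff ff f0 as big → 0x3ffffff0
  opcode bits[31:27]=0x7: call/J
  imm@[26:0]=0x7fffff0 (s27→-16) ⇒ $-16
  target = base 0x7704 + off 0x0c + 4 + imm -16 = 0x7704

0x7704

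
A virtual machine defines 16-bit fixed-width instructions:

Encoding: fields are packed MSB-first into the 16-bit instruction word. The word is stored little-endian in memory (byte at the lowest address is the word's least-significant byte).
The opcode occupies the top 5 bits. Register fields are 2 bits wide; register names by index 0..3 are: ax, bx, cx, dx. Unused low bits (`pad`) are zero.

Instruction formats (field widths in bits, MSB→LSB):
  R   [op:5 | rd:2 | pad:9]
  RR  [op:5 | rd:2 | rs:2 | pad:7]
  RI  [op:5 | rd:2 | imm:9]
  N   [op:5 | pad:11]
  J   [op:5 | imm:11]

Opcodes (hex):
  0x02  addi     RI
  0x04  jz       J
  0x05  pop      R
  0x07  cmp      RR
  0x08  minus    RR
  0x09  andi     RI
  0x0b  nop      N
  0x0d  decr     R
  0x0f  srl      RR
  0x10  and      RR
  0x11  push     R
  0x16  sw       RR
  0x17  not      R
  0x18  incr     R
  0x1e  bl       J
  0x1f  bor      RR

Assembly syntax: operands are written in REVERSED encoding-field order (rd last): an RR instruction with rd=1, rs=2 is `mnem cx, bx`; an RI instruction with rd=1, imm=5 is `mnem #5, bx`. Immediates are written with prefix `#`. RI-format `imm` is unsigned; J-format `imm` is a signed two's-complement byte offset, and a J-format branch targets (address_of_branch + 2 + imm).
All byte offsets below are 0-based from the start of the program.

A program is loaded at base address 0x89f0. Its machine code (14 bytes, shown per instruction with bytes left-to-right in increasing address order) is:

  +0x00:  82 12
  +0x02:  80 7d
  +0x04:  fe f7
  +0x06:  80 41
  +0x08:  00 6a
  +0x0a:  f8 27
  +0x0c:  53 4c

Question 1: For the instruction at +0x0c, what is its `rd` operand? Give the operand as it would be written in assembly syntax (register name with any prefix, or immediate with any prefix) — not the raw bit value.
cx

[0c] 53 4c → 0x4c53
  top 5b → 0x9 → andi [RI]
  rd: (w>>9)&0x3=0x2 → cx
  imm: (w>>0)&0x1ff=0x53 → #83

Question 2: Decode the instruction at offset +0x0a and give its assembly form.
@+0a  little-endian(f8 27) = 0x27f8
  op=0x27f8>>11=0x4 ⇒ jz (J)
  imm: (w>>0)&0x7ff=0x7f8 (s11→-8) → #-8

jz #-8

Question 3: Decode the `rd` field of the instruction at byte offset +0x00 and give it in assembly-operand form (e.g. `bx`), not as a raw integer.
+0x00: 82 12 ⇒ word 0x1282 (little)
  op=0x1282>>11=0x2 ⇒ addi (RI)
  rd: (w>>9)&0x3=0x1 → bx
  imm: (w>>0)&0x1ff=0x82 → #130

bx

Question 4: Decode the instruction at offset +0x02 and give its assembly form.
off 0x02: read 80 7d as little → 0x7d80
  opcode bits[15:11]=0xf: srl/RR
  rd: (w>>9)&0x3=0x2 → cx
  rs: (w>>7)&0x3=0x3 → dx

srl dx, cx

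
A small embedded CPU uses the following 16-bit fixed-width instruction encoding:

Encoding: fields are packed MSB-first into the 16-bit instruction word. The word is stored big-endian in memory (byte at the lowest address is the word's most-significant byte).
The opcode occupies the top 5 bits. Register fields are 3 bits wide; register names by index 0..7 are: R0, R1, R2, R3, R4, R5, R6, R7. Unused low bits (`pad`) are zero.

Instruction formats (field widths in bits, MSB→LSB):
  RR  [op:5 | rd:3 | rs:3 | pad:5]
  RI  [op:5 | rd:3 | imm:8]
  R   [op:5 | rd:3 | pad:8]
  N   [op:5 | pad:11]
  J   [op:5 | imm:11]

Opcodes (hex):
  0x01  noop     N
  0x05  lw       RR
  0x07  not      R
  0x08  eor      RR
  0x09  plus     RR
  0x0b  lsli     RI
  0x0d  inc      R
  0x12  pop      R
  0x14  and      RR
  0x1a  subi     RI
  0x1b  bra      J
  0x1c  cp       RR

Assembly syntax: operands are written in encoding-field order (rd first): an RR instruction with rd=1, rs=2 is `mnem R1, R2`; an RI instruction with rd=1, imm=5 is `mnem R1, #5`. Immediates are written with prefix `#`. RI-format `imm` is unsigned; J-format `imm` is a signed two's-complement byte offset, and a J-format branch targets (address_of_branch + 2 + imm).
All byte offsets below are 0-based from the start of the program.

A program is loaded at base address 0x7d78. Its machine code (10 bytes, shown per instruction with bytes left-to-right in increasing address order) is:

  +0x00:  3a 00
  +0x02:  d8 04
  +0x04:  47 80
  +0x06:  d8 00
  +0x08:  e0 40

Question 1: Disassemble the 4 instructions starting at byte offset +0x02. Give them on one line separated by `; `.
bra #4; eor R7, R4; bra #0; cp R0, R2

+0x02: d8 04 ⇒ word 0xd804 (big)
  opcode bits[15:11]=0x1b: bra/J
  imm: (w>>0)&0x7ff=0x4 → #4
+0x04: 47 80 ⇒ word 0x4780 (big)
  opcode bits[15:11]=0x8: eor/RR
  rd: (w>>8)&0x7=0x7 → R7
  rs: (w>>5)&0x7=0x4 → R4
+0x06: d8 00 ⇒ word 0xd800 (big)
  opcode bits[15:11]=0x1b: bra/J
  imm: (w>>0)&0x7ff=0x0 → #0
+0x08: e0 40 ⇒ word 0xe040 (big)
  opcode bits[15:11]=0x1c: cp/RR
  rd: (w>>8)&0x7=0x0 → R0
  rs: (w>>5)&0x7=0x2 → R2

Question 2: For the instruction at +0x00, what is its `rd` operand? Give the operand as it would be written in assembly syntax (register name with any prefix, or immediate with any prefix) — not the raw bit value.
@+00  big-endian(3a 00) = 0x3a00
  op=0x3a00>>11=0x7 ⇒ not (R)
  rd: (w>>8)&0x7=0x2 → R2

R2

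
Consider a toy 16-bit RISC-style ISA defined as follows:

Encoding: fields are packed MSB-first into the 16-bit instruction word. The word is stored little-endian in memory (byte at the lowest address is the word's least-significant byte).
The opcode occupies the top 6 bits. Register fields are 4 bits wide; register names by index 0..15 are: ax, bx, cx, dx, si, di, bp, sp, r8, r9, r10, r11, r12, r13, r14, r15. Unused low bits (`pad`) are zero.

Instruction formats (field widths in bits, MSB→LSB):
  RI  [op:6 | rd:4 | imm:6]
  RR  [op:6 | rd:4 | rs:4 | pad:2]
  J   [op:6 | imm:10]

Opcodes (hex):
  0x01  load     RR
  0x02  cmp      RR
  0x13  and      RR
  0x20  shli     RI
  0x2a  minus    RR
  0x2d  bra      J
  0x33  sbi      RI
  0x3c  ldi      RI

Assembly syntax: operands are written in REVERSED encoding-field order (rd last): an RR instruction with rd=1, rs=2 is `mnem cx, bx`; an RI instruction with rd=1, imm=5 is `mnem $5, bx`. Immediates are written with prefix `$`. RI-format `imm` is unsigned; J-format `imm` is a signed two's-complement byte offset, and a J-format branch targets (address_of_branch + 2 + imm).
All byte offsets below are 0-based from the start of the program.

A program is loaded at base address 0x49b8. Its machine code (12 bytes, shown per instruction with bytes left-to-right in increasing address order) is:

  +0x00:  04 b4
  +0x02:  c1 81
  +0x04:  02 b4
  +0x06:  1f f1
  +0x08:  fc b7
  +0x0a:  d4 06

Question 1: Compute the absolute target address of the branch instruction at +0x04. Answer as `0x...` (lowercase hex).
0x49c0

+0x04: 02 b4 ⇒ word 0xb402 (little)
  opcode bits[15:10]=0x2d: bra/J
  [9:0] imm=2 = $2
  target = base 0x49b8 + off 0x04 + 2 + imm 2 = 0x49c0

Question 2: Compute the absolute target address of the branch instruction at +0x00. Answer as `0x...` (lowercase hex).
@+00  little-endian(04 b4) = 0xb404
  top 6b → 0x2d → bra [J]
  imm: (w>>0)&0x3ff=0x4 → $4
  target = base 0x49b8 + off 0x00 + 2 + imm 4 = 0x49be

0x49be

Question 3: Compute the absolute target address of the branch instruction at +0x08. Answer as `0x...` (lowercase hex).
+0x08: fc b7 ⇒ word 0xb7fc (little)
  op=0xb7fc>>10=0x2d ⇒ bra (J)
  imm@[9:0]=0x3fc (s10→-4) ⇒ $-4
  target = base 0x49b8 + off 0x08 + 2 + imm -4 = 0x49be

0x49be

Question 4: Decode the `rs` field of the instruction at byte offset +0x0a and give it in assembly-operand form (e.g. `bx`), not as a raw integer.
off 0x0a: read d4 06 as little → 0x06d4
  op=0x06d4>>10=0x1 ⇒ load (RR)
  rd: (w>>6)&0xf=0xb → r11
  rs: (w>>2)&0xf=0x5 → di

di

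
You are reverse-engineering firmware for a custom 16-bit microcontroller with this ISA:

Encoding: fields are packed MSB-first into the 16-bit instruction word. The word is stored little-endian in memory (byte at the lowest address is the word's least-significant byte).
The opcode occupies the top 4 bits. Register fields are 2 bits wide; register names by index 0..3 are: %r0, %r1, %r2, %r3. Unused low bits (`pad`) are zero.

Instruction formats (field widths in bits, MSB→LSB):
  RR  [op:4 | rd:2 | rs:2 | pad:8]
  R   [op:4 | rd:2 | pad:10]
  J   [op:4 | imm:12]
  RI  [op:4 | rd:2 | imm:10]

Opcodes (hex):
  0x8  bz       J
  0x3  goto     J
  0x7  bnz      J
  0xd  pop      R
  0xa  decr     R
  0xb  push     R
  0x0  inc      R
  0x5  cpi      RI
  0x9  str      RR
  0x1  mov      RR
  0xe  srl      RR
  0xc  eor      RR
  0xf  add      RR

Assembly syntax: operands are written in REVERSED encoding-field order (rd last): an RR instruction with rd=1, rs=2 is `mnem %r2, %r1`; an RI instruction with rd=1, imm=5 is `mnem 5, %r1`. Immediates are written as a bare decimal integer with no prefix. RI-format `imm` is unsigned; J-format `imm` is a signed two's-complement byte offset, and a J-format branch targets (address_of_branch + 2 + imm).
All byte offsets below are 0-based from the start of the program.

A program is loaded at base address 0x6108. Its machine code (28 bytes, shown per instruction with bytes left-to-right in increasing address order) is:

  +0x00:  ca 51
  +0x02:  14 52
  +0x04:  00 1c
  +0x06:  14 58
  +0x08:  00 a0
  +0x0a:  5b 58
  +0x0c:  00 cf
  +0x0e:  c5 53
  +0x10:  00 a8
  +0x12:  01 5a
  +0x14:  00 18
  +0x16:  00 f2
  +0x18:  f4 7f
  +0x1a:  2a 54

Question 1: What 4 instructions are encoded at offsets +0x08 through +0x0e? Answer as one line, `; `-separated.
decr %r0; cpi 91, %r2; eor %r3, %r3; cpi 965, %r0

+0x08: 00 a0 ⇒ word 0xa000 (little)
  opcode bits[15:12]=0xa: decr/R
  rd@[11:10]=0x0 ⇒ %r0
+0x0a: 5b 58 ⇒ word 0x585b (little)
  opcode bits[15:12]=0x5: cpi/RI
  rd@[11:10]=0x2 ⇒ %r2
  imm@[9:0]=0x5b ⇒ 91
+0x0c: 00 cf ⇒ word 0xcf00 (little)
  opcode bits[15:12]=0xc: eor/RR
  rd@[11:10]=0x3 ⇒ %r3
  rs@[9:8]=0x3 ⇒ %r3
+0x0e: c5 53 ⇒ word 0x53c5 (little)
  opcode bits[15:12]=0x5: cpi/RI
  rd@[11:10]=0x0 ⇒ %r0
  imm@[9:0]=0x3c5 ⇒ 965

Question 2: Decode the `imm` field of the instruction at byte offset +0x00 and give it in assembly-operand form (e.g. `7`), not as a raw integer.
+0x00: ca 51 ⇒ word 0x51ca (little)
  top 4b → 0x5 → cpi [RI]
  rd@[11:10]=0x0 ⇒ %r0
  imm@[9:0]=0x1ca ⇒ 458

458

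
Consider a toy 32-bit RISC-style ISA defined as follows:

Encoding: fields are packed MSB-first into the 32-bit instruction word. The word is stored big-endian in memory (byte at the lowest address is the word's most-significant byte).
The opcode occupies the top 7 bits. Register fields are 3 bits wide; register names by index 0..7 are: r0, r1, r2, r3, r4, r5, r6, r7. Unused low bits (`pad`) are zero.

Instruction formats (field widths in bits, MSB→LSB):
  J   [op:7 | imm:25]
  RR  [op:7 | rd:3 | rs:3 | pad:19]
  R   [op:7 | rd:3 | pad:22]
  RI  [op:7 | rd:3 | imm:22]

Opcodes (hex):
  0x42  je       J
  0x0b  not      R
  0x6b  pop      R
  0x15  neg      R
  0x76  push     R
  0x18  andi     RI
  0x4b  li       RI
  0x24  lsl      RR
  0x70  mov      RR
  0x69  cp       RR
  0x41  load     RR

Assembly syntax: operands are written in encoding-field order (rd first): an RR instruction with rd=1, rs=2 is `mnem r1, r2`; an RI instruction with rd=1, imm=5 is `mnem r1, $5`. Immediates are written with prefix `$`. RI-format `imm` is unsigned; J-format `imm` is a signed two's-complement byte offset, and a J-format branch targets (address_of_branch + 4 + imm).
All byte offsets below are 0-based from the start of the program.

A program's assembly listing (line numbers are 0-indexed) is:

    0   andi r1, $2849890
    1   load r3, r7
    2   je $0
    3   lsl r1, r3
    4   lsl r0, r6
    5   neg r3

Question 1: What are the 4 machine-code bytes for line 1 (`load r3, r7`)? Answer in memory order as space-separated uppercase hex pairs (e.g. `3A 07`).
line 1 (load): pack op=0x41:7|rd=3:3|rs=7:3|pad=0:19 = 0x82f80000; big→ 82 f8 00 00

82 F8 00 00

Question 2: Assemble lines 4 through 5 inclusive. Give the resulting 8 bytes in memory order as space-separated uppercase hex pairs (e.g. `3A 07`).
48 30 00 00 2A C0 00 00

4. lsl fields op=0x24:7|rd=0:3|rs=6:3|pad=0:19 → word 48300000h → 48 30 00 00
5. neg fields op=0x15:7|rd=3:3|pad=0:22 → word 2ac00000h → 2a c0 00 00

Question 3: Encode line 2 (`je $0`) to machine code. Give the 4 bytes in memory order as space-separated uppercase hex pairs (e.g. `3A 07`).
line 2 (je): pack op=0x42:7|imm=0:25 = 0x84000000; big→ 84 00 00 00

84 00 00 00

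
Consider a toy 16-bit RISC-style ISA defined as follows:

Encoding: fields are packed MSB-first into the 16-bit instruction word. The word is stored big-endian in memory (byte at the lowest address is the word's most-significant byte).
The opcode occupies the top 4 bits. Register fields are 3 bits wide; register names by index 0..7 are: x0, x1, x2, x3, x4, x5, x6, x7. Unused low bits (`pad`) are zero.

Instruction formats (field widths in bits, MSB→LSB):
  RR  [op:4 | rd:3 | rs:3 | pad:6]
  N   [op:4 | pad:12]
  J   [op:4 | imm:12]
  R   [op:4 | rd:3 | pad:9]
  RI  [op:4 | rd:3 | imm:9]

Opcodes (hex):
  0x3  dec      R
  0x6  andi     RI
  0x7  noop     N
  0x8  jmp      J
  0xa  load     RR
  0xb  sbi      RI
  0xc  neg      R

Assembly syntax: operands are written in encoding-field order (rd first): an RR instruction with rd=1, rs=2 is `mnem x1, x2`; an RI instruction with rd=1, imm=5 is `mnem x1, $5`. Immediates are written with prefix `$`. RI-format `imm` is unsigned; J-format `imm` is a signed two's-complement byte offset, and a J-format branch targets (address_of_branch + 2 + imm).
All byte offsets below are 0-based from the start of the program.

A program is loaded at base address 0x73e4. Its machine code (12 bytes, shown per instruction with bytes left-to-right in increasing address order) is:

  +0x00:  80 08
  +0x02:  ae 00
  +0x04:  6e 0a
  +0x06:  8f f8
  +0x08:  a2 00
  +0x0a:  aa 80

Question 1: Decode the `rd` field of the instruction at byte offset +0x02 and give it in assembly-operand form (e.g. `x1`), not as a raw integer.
x7

off 0x02: read ae 00 as big → 0xae00
  op=0xae00>>12=0xa ⇒ load (RR)
  rd@[11:9]=0x7 ⇒ x7
  rs@[8:6]=0x0 ⇒ x0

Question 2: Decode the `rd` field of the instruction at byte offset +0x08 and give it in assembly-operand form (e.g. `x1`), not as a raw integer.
@+08  big-endian(a2 00) = 0xa200
  op=0xa200>>12=0xa ⇒ load (RR)
  [11:9] rd=1 = x1
  [8:6] rs=0 = x0

x1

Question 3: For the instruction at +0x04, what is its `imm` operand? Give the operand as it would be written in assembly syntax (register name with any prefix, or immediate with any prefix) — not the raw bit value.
off 0x04: read 6e 0a as big → 0x6e0a
  top 4b → 0x6 → andi [RI]
  rd@[11:9]=0x7 ⇒ x7
  imm@[8:0]=0xa ⇒ $10

$10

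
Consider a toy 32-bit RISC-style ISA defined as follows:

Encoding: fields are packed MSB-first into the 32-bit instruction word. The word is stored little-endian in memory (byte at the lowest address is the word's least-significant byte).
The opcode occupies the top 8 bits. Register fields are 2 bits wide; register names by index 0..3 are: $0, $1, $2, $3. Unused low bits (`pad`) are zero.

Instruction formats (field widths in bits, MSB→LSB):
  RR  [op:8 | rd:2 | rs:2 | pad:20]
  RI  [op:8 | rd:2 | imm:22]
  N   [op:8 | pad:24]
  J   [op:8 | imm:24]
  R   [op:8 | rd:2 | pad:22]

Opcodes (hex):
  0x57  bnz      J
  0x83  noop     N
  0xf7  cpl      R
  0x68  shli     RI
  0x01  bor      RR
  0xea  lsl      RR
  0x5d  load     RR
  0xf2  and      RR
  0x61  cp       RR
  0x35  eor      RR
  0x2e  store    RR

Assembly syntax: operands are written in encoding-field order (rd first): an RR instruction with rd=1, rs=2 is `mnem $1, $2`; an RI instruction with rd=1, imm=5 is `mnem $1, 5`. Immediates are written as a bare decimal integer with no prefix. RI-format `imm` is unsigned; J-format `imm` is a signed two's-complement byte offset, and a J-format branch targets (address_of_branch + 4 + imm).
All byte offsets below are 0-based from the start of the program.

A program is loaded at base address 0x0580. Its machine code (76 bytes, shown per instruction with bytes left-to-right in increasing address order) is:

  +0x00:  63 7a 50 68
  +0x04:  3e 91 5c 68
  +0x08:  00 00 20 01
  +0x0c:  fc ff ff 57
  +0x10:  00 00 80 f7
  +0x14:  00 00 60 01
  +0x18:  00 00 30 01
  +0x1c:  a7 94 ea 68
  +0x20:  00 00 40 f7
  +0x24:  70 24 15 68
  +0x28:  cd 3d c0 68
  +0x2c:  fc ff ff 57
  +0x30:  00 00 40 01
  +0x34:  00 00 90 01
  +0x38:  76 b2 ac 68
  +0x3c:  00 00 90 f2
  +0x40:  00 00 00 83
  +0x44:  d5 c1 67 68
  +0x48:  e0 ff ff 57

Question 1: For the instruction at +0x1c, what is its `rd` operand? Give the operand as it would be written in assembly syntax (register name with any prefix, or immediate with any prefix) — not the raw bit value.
$3

@+1c  little-endian(a7 94 ea 68) = 0x68ea94a7
  opcode bits[31:24]=0x68: shli/RI
  [23:22] rd=3 = $3
  [21:0] imm=2790567 = 2790567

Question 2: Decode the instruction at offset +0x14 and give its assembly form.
[14] 00 00 60 01 → 0x01600000
  op=0x01600000>>24=0x1 ⇒ bor (RR)
  rd@[23:22]=0x1 ⇒ $1
  rs@[21:20]=0x2 ⇒ $2

bor $1, $2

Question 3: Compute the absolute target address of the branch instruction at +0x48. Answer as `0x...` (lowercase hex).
0x05ac

@+48  little-endian(e0 ff ff 57) = 0x57ffffe0
  top 8b → 0x57 → bnz [J]
  imm: (w>>0)&0xffffff=0xffffe0 (s24→-32) → -32
  target = base 0x0580 + off 0x48 + 4 + imm -32 = 0x05ac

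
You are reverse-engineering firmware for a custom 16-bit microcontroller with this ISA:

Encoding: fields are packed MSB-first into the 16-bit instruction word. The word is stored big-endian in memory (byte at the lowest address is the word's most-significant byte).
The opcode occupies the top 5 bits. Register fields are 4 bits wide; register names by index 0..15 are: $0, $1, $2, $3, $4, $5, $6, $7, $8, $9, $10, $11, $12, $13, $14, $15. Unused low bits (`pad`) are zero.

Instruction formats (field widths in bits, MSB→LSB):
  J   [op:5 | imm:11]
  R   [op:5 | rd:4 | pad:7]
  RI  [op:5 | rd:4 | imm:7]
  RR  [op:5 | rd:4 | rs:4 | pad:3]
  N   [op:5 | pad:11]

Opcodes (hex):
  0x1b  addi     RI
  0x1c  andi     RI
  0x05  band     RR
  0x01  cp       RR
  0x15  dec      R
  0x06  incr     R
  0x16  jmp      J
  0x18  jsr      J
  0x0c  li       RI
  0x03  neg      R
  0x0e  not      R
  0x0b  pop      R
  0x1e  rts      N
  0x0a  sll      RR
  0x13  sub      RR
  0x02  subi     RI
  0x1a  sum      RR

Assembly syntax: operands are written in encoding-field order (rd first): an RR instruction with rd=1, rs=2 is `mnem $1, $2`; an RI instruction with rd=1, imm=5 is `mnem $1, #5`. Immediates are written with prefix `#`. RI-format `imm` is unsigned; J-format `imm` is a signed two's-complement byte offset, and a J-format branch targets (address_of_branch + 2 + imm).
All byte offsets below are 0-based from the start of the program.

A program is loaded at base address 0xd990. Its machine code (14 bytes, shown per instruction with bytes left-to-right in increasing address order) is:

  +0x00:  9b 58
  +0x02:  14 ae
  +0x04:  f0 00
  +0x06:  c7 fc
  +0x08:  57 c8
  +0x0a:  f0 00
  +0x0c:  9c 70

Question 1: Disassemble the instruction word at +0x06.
jsr #-4

+0x06: c7 fc ⇒ word 0xc7fc (big)
  op=0xc7fc>>11=0x18 ⇒ jsr (J)
  imm@[10:0]=0x7fc (s11→-4) ⇒ #-4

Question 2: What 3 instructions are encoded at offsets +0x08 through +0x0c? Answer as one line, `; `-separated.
sll $15, $9; rts; sub $8, $14

@+08  big-endian(57 c8) = 0x57c8
  top 5b → 0xa → sll [RR]
  rd: (w>>7)&0xf=0xf → $15
  rs: (w>>3)&0xf=0x9 → $9
@+0a  big-endian(f0 00) = 0xf000
  top 5b → 0x1e → rts [N]
@+0c  big-endian(9c 70) = 0x9c70
  top 5b → 0x13 → sub [RR]
  rd: (w>>7)&0xf=0x8 → $8
  rs: (w>>3)&0xf=0xe → $14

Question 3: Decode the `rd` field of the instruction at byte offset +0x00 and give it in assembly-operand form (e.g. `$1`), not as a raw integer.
$6

+0x00: 9b 58 ⇒ word 0x9b58 (big)
  top 5b → 0x13 → sub [RR]
  [10:7] rd=6 = $6
  [6:3] rs=11 = $11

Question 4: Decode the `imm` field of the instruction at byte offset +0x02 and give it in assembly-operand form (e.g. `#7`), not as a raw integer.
#46

@+02  big-endian(14 ae) = 0x14ae
  op=0x14ae>>11=0x2 ⇒ subi (RI)
  rd@[10:7]=0x9 ⇒ $9
  imm@[6:0]=0x2e ⇒ #46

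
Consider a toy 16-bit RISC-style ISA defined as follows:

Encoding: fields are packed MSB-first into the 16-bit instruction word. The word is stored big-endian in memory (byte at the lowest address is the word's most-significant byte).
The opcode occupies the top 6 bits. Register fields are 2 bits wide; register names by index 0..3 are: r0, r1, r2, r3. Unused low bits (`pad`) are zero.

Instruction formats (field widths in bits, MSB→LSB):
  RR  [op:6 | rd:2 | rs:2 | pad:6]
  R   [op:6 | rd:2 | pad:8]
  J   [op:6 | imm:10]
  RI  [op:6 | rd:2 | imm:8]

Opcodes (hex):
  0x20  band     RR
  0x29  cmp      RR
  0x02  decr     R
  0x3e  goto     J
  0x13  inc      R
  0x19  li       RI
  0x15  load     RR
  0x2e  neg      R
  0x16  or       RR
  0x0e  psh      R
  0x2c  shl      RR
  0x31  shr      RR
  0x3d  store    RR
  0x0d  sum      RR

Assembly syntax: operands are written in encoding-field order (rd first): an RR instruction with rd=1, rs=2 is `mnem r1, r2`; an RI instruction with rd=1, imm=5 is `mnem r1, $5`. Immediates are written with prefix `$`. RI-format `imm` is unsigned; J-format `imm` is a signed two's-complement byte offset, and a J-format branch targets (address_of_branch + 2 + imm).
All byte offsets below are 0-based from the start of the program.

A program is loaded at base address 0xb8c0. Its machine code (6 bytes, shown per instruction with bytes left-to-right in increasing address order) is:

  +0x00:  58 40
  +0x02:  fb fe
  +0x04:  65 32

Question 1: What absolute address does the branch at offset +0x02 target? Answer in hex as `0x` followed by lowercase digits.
0xb8c2

off 0x02: read fb fe as big → 0xfbfe
  top 6b → 0x3e → goto [J]
  imm: (w>>0)&0x3ff=0x3fe (s10→-2) → $-2
  target = base 0xb8c0 + off 0x02 + 2 + imm -2 = 0xb8c2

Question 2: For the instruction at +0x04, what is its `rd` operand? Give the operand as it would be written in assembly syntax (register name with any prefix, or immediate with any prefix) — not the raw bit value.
r1

[04] 65 32 → 0x6532
  opcode bits[15:10]=0x19: li/RI
  rd: (w>>8)&0x3=0x1 → r1
  imm: (w>>0)&0xff=0x32 → $50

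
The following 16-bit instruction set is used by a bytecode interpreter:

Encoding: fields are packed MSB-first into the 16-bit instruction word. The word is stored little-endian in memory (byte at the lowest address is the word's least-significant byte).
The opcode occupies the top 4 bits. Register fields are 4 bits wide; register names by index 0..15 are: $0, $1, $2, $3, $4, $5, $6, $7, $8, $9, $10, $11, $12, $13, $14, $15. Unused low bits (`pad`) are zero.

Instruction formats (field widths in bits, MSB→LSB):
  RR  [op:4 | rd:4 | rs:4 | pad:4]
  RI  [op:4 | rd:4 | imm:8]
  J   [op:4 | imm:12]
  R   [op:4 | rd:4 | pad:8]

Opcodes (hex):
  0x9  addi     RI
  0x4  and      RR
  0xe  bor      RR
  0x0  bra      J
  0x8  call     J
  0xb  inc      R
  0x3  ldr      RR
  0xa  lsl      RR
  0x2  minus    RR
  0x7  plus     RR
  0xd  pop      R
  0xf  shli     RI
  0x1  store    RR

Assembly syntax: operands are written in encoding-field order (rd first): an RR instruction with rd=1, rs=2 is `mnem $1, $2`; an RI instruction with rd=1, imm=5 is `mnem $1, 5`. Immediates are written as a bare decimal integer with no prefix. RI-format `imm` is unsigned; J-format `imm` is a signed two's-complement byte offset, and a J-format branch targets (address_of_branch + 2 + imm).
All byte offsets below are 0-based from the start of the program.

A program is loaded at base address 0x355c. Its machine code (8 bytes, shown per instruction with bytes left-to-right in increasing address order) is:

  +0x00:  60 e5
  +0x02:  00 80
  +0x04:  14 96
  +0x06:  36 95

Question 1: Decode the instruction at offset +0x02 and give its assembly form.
[02] 00 80 → 0x8000
  opcode bits[15:12]=0x8: call/J
  imm@[11:0]=0x0 ⇒ 0

call 0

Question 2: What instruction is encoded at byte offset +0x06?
addi $5, 54

[06] 36 95 → 0x9536
  opcode bits[15:12]=0x9: addi/RI
  [11:8] rd=5 = $5
  [7:0] imm=54 = 54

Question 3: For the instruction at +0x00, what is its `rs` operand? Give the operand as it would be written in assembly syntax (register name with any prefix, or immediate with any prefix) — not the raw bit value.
$6

off 0x00: read 60 e5 as little → 0xe560
  opcode bits[15:12]=0xe: bor/RR
  [11:8] rd=5 = $5
  [7:4] rs=6 = $6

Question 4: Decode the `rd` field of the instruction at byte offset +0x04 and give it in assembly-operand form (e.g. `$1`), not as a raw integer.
$6

+0x04: 14 96 ⇒ word 0x9614 (little)
  top 4b → 0x9 → addi [RI]
  [11:8] rd=6 = $6
  [7:0] imm=20 = 20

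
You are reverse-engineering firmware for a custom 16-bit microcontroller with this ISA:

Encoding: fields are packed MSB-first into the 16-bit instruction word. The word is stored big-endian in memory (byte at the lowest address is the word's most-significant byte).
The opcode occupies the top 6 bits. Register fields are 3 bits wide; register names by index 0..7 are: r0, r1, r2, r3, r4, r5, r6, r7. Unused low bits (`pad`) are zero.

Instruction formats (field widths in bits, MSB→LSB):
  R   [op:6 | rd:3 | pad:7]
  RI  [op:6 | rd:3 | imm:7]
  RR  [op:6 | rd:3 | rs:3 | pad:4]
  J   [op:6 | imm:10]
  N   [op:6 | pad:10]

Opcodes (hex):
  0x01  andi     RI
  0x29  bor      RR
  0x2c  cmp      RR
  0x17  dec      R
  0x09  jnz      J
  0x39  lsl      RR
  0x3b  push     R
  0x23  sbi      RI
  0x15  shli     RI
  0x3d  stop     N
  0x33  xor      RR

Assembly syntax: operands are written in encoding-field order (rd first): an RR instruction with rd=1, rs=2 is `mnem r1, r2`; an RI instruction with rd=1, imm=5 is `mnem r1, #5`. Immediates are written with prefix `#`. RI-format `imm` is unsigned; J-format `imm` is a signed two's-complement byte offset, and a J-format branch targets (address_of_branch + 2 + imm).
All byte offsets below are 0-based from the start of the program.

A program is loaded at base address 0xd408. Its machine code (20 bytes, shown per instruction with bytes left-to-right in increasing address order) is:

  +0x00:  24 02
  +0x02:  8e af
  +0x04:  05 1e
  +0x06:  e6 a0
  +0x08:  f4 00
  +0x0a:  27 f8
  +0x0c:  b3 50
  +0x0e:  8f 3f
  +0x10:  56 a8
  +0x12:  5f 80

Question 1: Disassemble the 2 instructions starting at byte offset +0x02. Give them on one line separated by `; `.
@+02  big-endian(8e af) = 0x8eaf
  top 6b → 0x23 → sbi [RI]
  [9:7] rd=5 = r5
  [6:0] imm=47 = #47
@+04  big-endian(05 1e) = 0x051e
  top 6b → 0x1 → andi [RI]
  [9:7] rd=2 = r2
  [6:0] imm=30 = #30

sbi r5, #47; andi r2, #30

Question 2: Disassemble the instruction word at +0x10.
shli r5, #40

@+10  big-endian(56 a8) = 0x56a8
  op=0x56a8>>10=0x15 ⇒ shli (RI)
  [9:7] rd=5 = r5
  [6:0] imm=40 = #40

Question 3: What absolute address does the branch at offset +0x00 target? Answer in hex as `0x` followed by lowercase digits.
[00] 24 02 → 0x2402
  top 6b → 0x9 → jnz [J]
  [9:0] imm=2 = #2
  target = base 0xd408 + off 0x00 + 2 + imm 2 = 0xd40c

0xd40c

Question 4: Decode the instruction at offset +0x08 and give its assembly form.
+0x08: f4 00 ⇒ word 0xf400 (big)
  opcode bits[15:10]=0x3d: stop/N

stop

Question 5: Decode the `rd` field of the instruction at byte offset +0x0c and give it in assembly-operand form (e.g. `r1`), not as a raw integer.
off 0x0c: read b3 50 as big → 0xb350
  top 6b → 0x2c → cmp [RR]
  rd: (w>>7)&0x7=0x6 → r6
  rs: (w>>4)&0x7=0x5 → r5

r6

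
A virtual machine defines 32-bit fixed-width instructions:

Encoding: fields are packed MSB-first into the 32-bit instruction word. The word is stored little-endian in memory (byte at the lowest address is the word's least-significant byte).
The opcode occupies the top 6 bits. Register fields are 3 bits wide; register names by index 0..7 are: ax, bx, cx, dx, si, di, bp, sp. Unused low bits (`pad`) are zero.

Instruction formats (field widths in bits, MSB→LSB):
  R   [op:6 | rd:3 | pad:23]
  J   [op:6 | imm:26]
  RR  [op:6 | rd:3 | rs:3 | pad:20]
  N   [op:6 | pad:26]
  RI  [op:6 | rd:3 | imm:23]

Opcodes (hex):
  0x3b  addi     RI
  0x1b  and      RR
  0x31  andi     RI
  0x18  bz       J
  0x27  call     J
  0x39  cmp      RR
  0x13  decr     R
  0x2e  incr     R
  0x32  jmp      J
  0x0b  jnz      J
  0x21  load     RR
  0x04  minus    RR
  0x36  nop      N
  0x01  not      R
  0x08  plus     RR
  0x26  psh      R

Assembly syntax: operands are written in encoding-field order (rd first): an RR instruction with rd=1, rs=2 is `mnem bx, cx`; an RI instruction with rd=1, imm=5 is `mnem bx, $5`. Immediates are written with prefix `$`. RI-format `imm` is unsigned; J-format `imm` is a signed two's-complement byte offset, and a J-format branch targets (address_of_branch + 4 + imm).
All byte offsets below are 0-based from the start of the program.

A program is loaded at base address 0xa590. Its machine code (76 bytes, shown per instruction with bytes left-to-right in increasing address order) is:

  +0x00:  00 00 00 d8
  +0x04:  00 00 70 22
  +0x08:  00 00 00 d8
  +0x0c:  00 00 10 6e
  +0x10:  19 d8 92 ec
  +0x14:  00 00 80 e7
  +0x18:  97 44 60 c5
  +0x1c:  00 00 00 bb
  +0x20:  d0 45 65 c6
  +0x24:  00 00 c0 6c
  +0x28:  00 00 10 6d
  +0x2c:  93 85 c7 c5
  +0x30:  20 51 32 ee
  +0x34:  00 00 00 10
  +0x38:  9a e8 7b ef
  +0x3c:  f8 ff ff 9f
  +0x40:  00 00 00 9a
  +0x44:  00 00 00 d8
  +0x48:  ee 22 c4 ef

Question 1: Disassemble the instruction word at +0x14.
cmp sp, ax

[14] 00 00 80 e7 → 0xe7800000
  opcode bits[31:26]=0x39: cmp/RR
  rd: (w>>23)&0x7=0x7 → sp
  rs: (w>>20)&0x7=0x0 → ax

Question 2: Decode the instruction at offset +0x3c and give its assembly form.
call $-8

+0x3c: f8 ff ff 9f ⇒ word 0x9ffffff8 (little)
  opcode bits[31:26]=0x27: call/J
  [25:0] imm=67108856 (s26→-8) = $-8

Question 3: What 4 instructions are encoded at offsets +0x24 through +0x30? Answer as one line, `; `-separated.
off 0x24: read 00 00 c0 6c as little → 0x6cc00000
  op=0x6cc00000>>26=0x1b ⇒ and (RR)
  rd: (w>>23)&0x7=0x1 → bx
  rs: (w>>20)&0x7=0x4 → si
off 0x28: read 00 00 10 6d as little → 0x6d100000
  op=0x6d100000>>26=0x1b ⇒ and (RR)
  rd: (w>>23)&0x7=0x2 → cx
  rs: (w>>20)&0x7=0x1 → bx
off 0x2c: read 93 85 c7 c5 as little → 0xc5c78593
  op=0xc5c78593>>26=0x31 ⇒ andi (RI)
  rd: (w>>23)&0x7=0x3 → dx
  imm: (w>>0)&0x7fffff=0x478593 → $4687251
off 0x30: read 20 51 32 ee as little → 0xee325120
  op=0xee325120>>26=0x3b ⇒ addi (RI)
  rd: (w>>23)&0x7=0x4 → si
  imm: (w>>0)&0x7fffff=0x325120 → $3297568

and bx, si; and cx, bx; andi dx, $4687251; addi si, $3297568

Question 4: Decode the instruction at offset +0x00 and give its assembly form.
nop

@+00  little-endian(00 00 00 d8) = 0xd8000000
  opcode bits[31:26]=0x36: nop/N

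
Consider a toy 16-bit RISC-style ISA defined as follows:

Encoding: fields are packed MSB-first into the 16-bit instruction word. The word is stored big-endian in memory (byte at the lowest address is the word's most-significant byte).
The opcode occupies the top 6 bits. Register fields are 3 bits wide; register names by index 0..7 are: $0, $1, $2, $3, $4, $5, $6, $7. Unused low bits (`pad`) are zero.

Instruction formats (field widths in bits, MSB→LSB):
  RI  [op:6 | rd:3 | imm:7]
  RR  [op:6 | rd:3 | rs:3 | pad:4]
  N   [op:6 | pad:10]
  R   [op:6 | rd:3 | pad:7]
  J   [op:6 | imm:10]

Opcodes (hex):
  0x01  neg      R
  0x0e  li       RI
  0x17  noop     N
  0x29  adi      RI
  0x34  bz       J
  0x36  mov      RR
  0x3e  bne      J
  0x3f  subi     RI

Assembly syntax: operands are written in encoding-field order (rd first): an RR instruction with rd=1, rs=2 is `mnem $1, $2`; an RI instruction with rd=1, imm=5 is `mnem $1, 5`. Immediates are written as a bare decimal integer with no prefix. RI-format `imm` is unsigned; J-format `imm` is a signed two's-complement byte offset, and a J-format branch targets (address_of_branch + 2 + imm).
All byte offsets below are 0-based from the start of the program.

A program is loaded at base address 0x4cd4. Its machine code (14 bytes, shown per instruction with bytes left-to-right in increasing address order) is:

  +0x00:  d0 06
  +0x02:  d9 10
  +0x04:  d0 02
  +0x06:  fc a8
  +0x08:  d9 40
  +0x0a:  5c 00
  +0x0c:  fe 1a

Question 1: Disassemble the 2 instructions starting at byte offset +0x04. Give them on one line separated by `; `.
bz 2; subi $1, 40

@+04  big-endian(d0 02) = 0xd002
  op=0xd002>>10=0x34 ⇒ bz (J)
  [9:0] imm=2 = 2
@+06  big-endian(fc a8) = 0xfca8
  op=0xfca8>>10=0x3f ⇒ subi (RI)
  [9:7] rd=1 = $1
  [6:0] imm=40 = 40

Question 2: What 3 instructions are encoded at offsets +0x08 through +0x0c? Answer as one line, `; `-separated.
mov $2, $4; noop; subi $4, 26

off 0x08: read d9 40 as big → 0xd940
  opcode bits[15:10]=0x36: mov/RR
  rd@[9:7]=0x2 ⇒ $2
  rs@[6:4]=0x4 ⇒ $4
off 0x0a: read 5c 00 as big → 0x5c00
  opcode bits[15:10]=0x17: noop/N
off 0x0c: read fe 1a as big → 0xfe1a
  opcode bits[15:10]=0x3f: subi/RI
  rd@[9:7]=0x4 ⇒ $4
  imm@[6:0]=0x1a ⇒ 26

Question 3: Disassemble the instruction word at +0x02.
mov $2, $1

@+02  big-endian(d9 10) = 0xd910
  op=0xd910>>10=0x36 ⇒ mov (RR)
  rd@[9:7]=0x2 ⇒ $2
  rs@[6:4]=0x1 ⇒ $1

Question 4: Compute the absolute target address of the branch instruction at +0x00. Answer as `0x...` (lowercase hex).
off 0x00: read d0 06 as big → 0xd006
  opcode bits[15:10]=0x34: bz/J
  imm@[9:0]=0x6 ⇒ 6
  target = base 0x4cd4 + off 0x00 + 2 + imm 6 = 0x4cdc

0x4cdc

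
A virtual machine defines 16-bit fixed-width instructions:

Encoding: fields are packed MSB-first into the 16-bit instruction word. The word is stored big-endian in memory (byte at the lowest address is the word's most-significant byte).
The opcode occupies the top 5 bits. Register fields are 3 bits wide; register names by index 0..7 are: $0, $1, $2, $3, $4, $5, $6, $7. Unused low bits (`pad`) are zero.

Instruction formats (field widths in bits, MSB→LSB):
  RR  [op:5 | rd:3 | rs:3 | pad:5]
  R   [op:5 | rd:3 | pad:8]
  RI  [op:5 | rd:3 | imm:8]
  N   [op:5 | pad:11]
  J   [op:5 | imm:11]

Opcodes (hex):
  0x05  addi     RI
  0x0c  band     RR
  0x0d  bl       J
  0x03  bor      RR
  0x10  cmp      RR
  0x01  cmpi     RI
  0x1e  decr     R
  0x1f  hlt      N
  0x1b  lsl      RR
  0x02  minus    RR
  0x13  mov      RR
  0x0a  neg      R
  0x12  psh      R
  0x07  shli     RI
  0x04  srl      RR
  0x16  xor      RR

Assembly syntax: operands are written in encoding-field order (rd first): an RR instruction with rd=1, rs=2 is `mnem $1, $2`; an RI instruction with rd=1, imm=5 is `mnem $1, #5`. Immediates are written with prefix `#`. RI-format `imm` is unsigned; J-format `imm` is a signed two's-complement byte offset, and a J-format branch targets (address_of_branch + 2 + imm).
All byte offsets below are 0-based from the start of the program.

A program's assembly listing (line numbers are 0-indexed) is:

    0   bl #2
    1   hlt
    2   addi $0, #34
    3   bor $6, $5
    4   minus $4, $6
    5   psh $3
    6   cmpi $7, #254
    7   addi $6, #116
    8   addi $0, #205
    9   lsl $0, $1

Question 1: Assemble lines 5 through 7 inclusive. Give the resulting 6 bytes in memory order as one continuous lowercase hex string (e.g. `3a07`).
line 5 (psh): pack op=0x12:5|rd=3:3|pad=0:8 = 0x9300; big→ 93 00
line 6 (cmpi): pack op=0x1:5|rd=7:3|imm=254:8 = 0x0ffe; big→ 0f fe
line 7 (addi): pack op=0x5:5|rd=6:3|imm=116:8 = 0x2e74; big→ 2e 74

93000ffe2e74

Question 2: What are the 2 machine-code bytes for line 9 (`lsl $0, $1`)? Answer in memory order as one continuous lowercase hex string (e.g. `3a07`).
d820

9. lsl fields op=0x1b:5|rd=0:3|rs=1:3|pad=0:5 → word d820h → d8 20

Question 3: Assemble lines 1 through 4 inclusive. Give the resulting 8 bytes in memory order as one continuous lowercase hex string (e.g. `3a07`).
f80028221ea014c0

line 1 (hlt): pack op=0x1f:5|pad=0:11 = 0xf800; big→ f8 00
line 2 (addi): pack op=0x5:5|rd=0:3|imm=34:8 = 0x2822; big→ 28 22
line 3 (bor): pack op=0x3:5|rd=6:3|rs=5:3|pad=0:5 = 0x1ea0; big→ 1e a0
line 4 (minus): pack op=0x2:5|rd=4:3|rs=6:3|pad=0:5 = 0x14c0; big→ 14 c0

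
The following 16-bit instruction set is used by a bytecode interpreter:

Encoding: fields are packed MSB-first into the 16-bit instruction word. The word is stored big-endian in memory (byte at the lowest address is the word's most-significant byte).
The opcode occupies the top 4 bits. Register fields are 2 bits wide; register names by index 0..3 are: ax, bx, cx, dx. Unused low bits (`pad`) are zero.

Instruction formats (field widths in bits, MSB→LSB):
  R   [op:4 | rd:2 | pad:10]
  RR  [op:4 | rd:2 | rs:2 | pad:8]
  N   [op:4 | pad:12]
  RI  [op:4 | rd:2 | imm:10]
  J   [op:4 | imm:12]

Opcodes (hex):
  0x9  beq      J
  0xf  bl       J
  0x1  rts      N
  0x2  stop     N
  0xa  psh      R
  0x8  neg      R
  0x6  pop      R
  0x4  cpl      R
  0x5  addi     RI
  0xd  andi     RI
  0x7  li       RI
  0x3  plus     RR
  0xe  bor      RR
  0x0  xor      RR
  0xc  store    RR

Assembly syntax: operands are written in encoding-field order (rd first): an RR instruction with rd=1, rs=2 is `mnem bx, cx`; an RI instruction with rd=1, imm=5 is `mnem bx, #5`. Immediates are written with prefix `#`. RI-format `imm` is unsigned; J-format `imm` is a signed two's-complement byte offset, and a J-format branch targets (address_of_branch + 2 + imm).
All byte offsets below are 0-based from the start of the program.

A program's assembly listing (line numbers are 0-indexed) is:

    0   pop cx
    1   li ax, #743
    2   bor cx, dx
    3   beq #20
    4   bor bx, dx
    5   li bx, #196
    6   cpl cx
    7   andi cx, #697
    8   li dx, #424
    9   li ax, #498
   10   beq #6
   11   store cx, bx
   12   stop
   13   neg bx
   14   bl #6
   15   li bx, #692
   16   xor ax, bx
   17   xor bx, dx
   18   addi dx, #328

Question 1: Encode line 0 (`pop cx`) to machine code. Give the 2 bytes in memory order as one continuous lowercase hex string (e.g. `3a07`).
L0: pop op=0x6:4|rd=2:2|pad=0:10 ⇒ 0x6800 ⇒ big 68 00

6800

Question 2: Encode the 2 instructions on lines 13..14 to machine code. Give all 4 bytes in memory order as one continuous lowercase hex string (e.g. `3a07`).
8400f006

line 13 (neg): pack op=0x8:4|rd=1:2|pad=0:10 = 0x8400; big→ 84 00
line 14 (bl): pack op=0xf:4|imm=6:12 = 0xf006; big→ f0 06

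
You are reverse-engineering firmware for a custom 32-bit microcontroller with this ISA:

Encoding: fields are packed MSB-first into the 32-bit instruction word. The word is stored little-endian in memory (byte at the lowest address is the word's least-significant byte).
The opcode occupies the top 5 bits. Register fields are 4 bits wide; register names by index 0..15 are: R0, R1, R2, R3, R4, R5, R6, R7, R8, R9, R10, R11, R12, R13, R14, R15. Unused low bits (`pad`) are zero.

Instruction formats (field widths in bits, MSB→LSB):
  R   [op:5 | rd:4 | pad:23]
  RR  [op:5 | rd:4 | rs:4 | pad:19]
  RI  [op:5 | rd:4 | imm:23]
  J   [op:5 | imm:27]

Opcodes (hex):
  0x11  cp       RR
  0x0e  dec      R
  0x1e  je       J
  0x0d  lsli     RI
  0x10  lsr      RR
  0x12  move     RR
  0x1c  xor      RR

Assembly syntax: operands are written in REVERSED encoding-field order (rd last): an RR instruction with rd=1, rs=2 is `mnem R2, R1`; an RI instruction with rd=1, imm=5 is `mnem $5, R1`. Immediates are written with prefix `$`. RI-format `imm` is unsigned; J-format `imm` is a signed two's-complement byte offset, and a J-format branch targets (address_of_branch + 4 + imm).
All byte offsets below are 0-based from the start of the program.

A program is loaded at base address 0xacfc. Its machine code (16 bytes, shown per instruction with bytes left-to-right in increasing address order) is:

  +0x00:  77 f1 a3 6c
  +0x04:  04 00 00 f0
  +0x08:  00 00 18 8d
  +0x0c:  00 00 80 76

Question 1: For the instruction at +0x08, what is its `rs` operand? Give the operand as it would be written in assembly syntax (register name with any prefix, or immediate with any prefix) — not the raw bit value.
R3

+0x08: 00 00 18 8d ⇒ word 0x8d180000 (little)
  top 5b → 0x11 → cp [RR]
  rd@[26:23]=0xa ⇒ R10
  rs@[22:19]=0x3 ⇒ R3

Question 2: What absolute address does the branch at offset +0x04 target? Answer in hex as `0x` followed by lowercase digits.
off 0x04: read 04 00 00 f0 as little → 0xf0000004
  op=0xf0000004>>27=0x1e ⇒ je (J)
  imm@[26:0]=0x4 ⇒ $4
  target = base 0xacfc + off 0x04 + 4 + imm 4 = 0xad08

0xad08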